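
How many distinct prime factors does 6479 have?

6479 = 11 · 589
589 = 19 · 31
6479 = 11 · 19 · 31, which has 3 distinct prime factors.

3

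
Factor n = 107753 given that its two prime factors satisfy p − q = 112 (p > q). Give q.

Since p = q + 112, we have 107753 = q(q + 112), so q² + 112q − 107753 = 0.
Discriminant: 112² + 4·107753 = 12544 + 431012 = 443556; √443556 = 666.
q = (−112 + 666)/2 = 277, and p = q + 112 = 389.
Check: 277 · 389 = 107753.

277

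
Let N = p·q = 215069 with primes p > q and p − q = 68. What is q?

Since p = q + 68, we have 215069 = q(q + 68), so q² + 68q − 215069 = 0.
Discriminant: 68² + 4·215069 = 4624 + 860276 = 864900; √864900 = 930.
q = (−68 + 930)/2 = 431, and p = q + 68 = 499.
Check: 431 · 499 = 215069.

431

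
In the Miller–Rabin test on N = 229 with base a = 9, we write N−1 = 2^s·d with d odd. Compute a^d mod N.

1

229 − 1 = 228 = 2^2 · 57, so d = 57.
9^1 ≡ 9 (mod 229)
9^2 ≡ 9^2 = 81 ≡ 81 (mod 229)
9^4 ≡ 81^2 = 6561 ≡ 149 (mod 229)
9^8 ≡ 149^2 = 22201 ≡ 217 (mod 229)
9^16 ≡ 217^2 = 47089 ≡ 144 (mod 229)
9^32 ≡ 144^2 = 20736 ≡ 126 (mod 229)
57 = 32 + 16 + 8 + 1 in binary powers of 2.
So 9^57 ≡ 126 · 144 · 217 · 9 ≡ 1 (mod 229).
Since 9^d ≡ 1 (mod 229), base 9 does not prove 229 composite.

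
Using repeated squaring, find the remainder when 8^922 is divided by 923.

428

8^1 ≡ 8 (mod 923)
8^2 ≡ 8^2 = 64 ≡ 64 (mod 923)
8^4 ≡ 64^2 = 4096 ≡ 404 (mod 923)
8^8 ≡ 404^2 = 163216 ≡ 768 (mod 923)
8^16 ≡ 768^2 = 589824 ≡ 27 (mod 923)
8^32 ≡ 27^2 = 729 ≡ 729 (mod 923)
8^64 ≡ 729^2 = 531441 ≡ 716 (mod 923)
8^128 ≡ 716^2 = 512656 ≡ 391 (mod 923)
8^256 ≡ 391^2 = 152881 ≡ 586 (mod 923)
8^512 ≡ 586^2 = 343396 ≡ 40 (mod 923)
922 = 512 + 256 + 128 + 16 + 8 + 2 in binary powers of 2.
So 8^922 ≡ 40 · 586 · 391 · 27 · 768 · 64 ≡ 428 (mod 923).
Since 428 ≠ 1, base 8 is a Fermat witness: 923 is composite.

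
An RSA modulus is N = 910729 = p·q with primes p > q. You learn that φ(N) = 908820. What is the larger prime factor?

φ(n) = (p−1)(q−1) = n − (p+q) + 1, so p + q = 910729 − 908820 + 1 = 1910.
p and q are the roots of t² − 1910t + 910729 = 0.
Discriminant: 1910² − 4·910729 = 3648100 − 3642916 = 5184; √5184 = 72.
q = (1910 − 72)/2 = 919, p = (1910 + 72)/2 = 991.
Check: 919 · 991 = 910729.

991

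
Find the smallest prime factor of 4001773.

71

4001773 is odd.
Digit sum 22, not divisible by 3.
Ends in 3: not divisible by 5.
7: 4001773 = 7·571681 + 6
11: 4001773 = 11·363797 + 6
13: 4001773 = 13·307828 + 9
17: 4001773 = 17·235398 + 7
19: 4001773 = 19·210619 + 12
23: 4001773 = 23·173990 + 3
29: 4001773 = 29·137992 + 5
31: 4001773 = 31·129089 + 14
37: 4001773 = 37·108156 + 1
41: 4001773 = 41·97604 + 9
43: 4001773 = 43·93064 + 21
47: 4001773 = 47·85144 + 5
53: 4001773 = 53·75505 + 8
59: 4001773 = 59·67826 + 39
61: 4001773 = 61·65602 + 51
67: 4001773 = 67·59727 + 64
71: 4001773 = 71·56363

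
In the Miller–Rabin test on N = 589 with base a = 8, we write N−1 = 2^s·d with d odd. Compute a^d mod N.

436

589 − 1 = 588 = 2^2 · 147, so d = 147.
8^1 ≡ 8 (mod 589)
8^2 ≡ 8^2 = 64 ≡ 64 (mod 589)
8^4 ≡ 64^2 = 4096 ≡ 562 (mod 589)
8^8 ≡ 562^2 = 315844 ≡ 140 (mod 589)
8^16 ≡ 140^2 = 19600 ≡ 163 (mod 589)
8^32 ≡ 163^2 = 26569 ≡ 64 (mod 589)
8^64 ≡ 64^2 = 4096 ≡ 562 (mod 589)
8^128 ≡ 562^2 = 315844 ≡ 140 (mod 589)
147 = 128 + 16 + 2 + 1 in binary powers of 2.
So 8^147 ≡ 140 · 163 · 64 · 8 ≡ 436 (mod 589).
Squaring chain: 436 → 438; never reaches −1, so base 8 is a Miller–Rabin witness that 589 is composite.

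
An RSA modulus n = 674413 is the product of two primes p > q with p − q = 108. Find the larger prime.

877

Since p = q + 108, we have 674413 = q(q + 108), so q² + 108q − 674413 = 0.
Discriminant: 108² + 4·674413 = 11664 + 2697652 = 2709316; √2709316 = 1646.
q = (−108 + 1646)/2 = 769, and p = q + 108 = 877.
Check: 769 · 877 = 674413.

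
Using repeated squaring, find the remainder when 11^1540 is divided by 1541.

967

11^1 ≡ 11 (mod 1541)
11^2 ≡ 11^2 = 121 ≡ 121 (mod 1541)
11^4 ≡ 121^2 = 14641 ≡ 772 (mod 1541)
11^8 ≡ 772^2 = 595984 ≡ 1158 (mod 1541)
11^16 ≡ 1158^2 = 1340964 ≡ 294 (mod 1541)
11^32 ≡ 294^2 = 86436 ≡ 140 (mod 1541)
11^64 ≡ 140^2 = 19600 ≡ 1108 (mod 1541)
11^128 ≡ 1108^2 = 1227664 ≡ 1028 (mod 1541)
11^256 ≡ 1028^2 = 1056784 ≡ 1199 (mod 1541)
11^512 ≡ 1199^2 = 1437601 ≡ 1389 (mod 1541)
11^1024 ≡ 1389^2 = 1929321 ≡ 1530 (mod 1541)
1540 = 1024 + 512 + 4 in binary powers of 2.
So 11^1540 ≡ 1530 · 1389 · 772 ≡ 967 (mod 1541).
Since 967 ≠ 1, base 11 is a Fermat witness: 1541 is composite.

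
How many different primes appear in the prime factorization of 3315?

3315 = 3 · 1105
1105 = 5 · 221
221 = 13 · 17
3315 = 3 · 5 · 13 · 17, which has 4 distinct prime factors.

4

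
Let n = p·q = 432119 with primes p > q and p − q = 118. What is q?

Since p = q + 118, we have 432119 = q(q + 118), so q² + 118q − 432119 = 0.
Discriminant: 118² + 4·432119 = 13924 + 1728476 = 1742400; √1742400 = 1320.
q = (−118 + 1320)/2 = 601, and p = q + 118 = 719.
Check: 601 · 719 = 432119.

601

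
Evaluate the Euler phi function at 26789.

22176

Factor: 26789 = 7 · 43 · 89.
φ(26789) = (7−1) · (43−1) · (89−1) = 6 · 42 · 88 = 22176.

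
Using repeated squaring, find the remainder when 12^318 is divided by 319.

144

12^1 ≡ 12 (mod 319)
12^2 ≡ 12^2 = 144 ≡ 144 (mod 319)
12^4 ≡ 144^2 = 20736 ≡ 1 (mod 319)
12^8 ≡ 1^2 = 1 ≡ 1 (mod 319)
12^16 ≡ 1^2 = 1 ≡ 1 (mod 319)
12^32 ≡ 1^2 = 1 ≡ 1 (mod 319)
12^64 ≡ 1^2 = 1 ≡ 1 (mod 319)
12^128 ≡ 1^2 = 1 ≡ 1 (mod 319)
12^256 ≡ 1^2 = 1 ≡ 1 (mod 319)
318 = 256 + 32 + 16 + 8 + 4 + 2 in binary powers of 2.
So 12^318 ≡ 1 · 1 · 1 · 1 · 1 · 144 ≡ 144 (mod 319).
Since 144 ≠ 1, base 12 is a Fermat witness: 319 is composite.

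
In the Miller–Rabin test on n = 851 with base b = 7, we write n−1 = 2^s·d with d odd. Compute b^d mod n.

851 − 1 = 850 = 2^1 · 425, so d = 425.
7^1 ≡ 7 (mod 851)
7^2 ≡ 7^2 = 49 ≡ 49 (mod 851)
7^4 ≡ 49^2 = 2401 ≡ 699 (mod 851)
7^8 ≡ 699^2 = 488601 ≡ 127 (mod 851)
7^16 ≡ 127^2 = 16129 ≡ 811 (mod 851)
7^32 ≡ 811^2 = 657721 ≡ 749 (mod 851)
7^64 ≡ 749^2 = 561001 ≡ 192 (mod 851)
7^128 ≡ 192^2 = 36864 ≡ 271 (mod 851)
7^256 ≡ 271^2 = 73441 ≡ 255 (mod 851)
425 = 256 + 128 + 32 + 8 + 1 in binary powers of 2.
So 7^425 ≡ 255 · 271 · 749 · 127 · 7 ≡ 419 (mod 851).
Squaring chain: 419; never reaches −1, so base 7 is a Miller–Rabin witness that 851 is composite.

419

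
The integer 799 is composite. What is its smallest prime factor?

799 is odd.
Digit sum 25, not divisible by 3.
Ends in 9: not divisible by 5.
7: 799 = 7·114 + 1
11: 799 = 11·72 + 7
13: 799 = 13·61 + 6
17: 799 = 17·47

17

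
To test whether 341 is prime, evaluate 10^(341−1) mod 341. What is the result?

67

10^1 ≡ 10 (mod 341)
10^2 ≡ 10^2 = 100 ≡ 100 (mod 341)
10^4 ≡ 100^2 = 10000 ≡ 111 (mod 341)
10^8 ≡ 111^2 = 12321 ≡ 45 (mod 341)
10^16 ≡ 45^2 = 2025 ≡ 320 (mod 341)
10^32 ≡ 320^2 = 102400 ≡ 100 (mod 341)
10^64 ≡ 100^2 = 10000 ≡ 111 (mod 341)
10^128 ≡ 111^2 = 12321 ≡ 45 (mod 341)
10^256 ≡ 45^2 = 2025 ≡ 320 (mod 341)
340 = 256 + 64 + 16 + 4 in binary powers of 2.
So 10^340 ≡ 320 · 111 · 320 · 111 ≡ 67 (mod 341).
Since 67 ≠ 1, base 10 is a Fermat witness: 341 is composite.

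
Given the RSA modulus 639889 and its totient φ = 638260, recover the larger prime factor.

971

φ(n) = (p−1)(q−1) = n − (p+q) + 1, so p + q = 639889 − 638260 + 1 = 1630.
p and q are the roots of t² − 1630t + 639889 = 0.
Discriminant: 1630² − 4·639889 = 2656900 − 2559556 = 97344; √97344 = 312.
q = (1630 − 312)/2 = 659, p = (1630 + 312)/2 = 971.
Check: 659 · 971 = 639889.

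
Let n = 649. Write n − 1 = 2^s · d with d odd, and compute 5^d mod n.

643

649 − 1 = 648 = 2^3 · 81, so d = 81.
5^1 ≡ 5 (mod 649)
5^2 ≡ 5^2 = 25 ≡ 25 (mod 649)
5^4 ≡ 25^2 = 625 ≡ 625 (mod 649)
5^8 ≡ 625^2 = 390625 ≡ 576 (mod 649)
5^16 ≡ 576^2 = 331776 ≡ 137 (mod 649)
5^32 ≡ 137^2 = 18769 ≡ 597 (mod 649)
5^64 ≡ 597^2 = 356409 ≡ 108 (mod 649)
81 = 64 + 16 + 1 in binary powers of 2.
So 5^81 ≡ 108 · 137 · 5 ≡ 643 (mod 649).
Squaring chain: 643 → 36 → 647; never reaches −1, so base 5 is a Miller–Rabin witness that 649 is composite.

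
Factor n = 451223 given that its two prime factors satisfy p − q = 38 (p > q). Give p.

Since p = q + 38, we have 451223 = q(q + 38), so q² + 38q − 451223 = 0.
Discriminant: 38² + 4·451223 = 1444 + 1804892 = 1806336; √1806336 = 1344.
q = (−38 + 1344)/2 = 653, and p = q + 38 = 691.
Check: 653 · 691 = 451223.

691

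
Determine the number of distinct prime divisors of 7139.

7139 = 11^2 · 59
7139 = 11^2 · 59, which has 2 distinct prime factors.

2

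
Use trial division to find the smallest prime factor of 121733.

121733 is odd.
Digit sum 17, not divisible by 3.
Ends in 3: not divisible by 5.
7: 121733 = 7·17390 + 3
11: 121733 = 11·11066 + 7
13: 121733 = 13·9364 + 1
17: 121733 = 17·7160 + 13
19: 121733 = 19·6407

19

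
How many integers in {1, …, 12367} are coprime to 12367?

12136

Factor: 12367 = 83 · 149.
φ(12367) = (83−1) · (149−1) = 82 · 148 = 12136.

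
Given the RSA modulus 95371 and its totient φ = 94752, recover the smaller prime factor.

283

φ(n) = (p−1)(q−1) = n − (p+q) + 1, so p + q = 95371 − 94752 + 1 = 620.
p and q are the roots of t² − 620t + 95371 = 0.
Discriminant: 620² − 4·95371 = 384400 − 381484 = 2916; √2916 = 54.
q = (620 − 54)/2 = 283, p = (620 + 54)/2 = 337.
Check: 283 · 337 = 95371.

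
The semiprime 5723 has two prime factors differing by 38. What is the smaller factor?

59

Since p = q + 38, we have 5723 = q(q + 38), so q² + 38q − 5723 = 0.
Discriminant: 38² + 4·5723 = 1444 + 22892 = 24336; √24336 = 156.
q = (−38 + 156)/2 = 59, and p = q + 38 = 97.
Check: 59 · 97 = 5723.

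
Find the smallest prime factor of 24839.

24839 is odd.
Digit sum 26, not divisible by 3.
Ends in 9: not divisible by 5.
7: 24839 = 7·3548 + 3
11: 24839 = 11·2258 + 1
13: 24839 = 13·1910 + 9
17: 24839 = 17·1461 + 2
19: 24839 = 19·1307 + 6
23: 24839 = 23·1079 + 22
29: 24839 = 29·856 + 15
31: 24839 = 31·801 + 8
37: 24839 = 37·671 + 12
41: 24839 = 41·605 + 34
43: 24839 = 43·577 + 28
47: 24839 = 47·528 + 23
53: 24839 = 53·468 + 35
59: 24839 = 59·421

59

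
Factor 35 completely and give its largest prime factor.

35 = 5 · 7
7 is prime.
So 35 = 5 · 7; the largest prime factor is 7.

7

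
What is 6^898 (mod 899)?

6^1 ≡ 6 (mod 899)
6^2 ≡ 6^2 = 36 ≡ 36 (mod 899)
6^4 ≡ 36^2 = 1296 ≡ 397 (mod 899)
6^8 ≡ 397^2 = 157609 ≡ 284 (mod 899)
6^16 ≡ 284^2 = 80656 ≡ 645 (mod 899)
6^32 ≡ 645^2 = 416025 ≡ 687 (mod 899)
6^64 ≡ 687^2 = 471969 ≡ 893 (mod 899)
6^128 ≡ 893^2 = 797449 ≡ 36 (mod 899)
6^256 ≡ 36^2 = 1296 ≡ 397 (mod 899)
6^512 ≡ 397^2 = 157609 ≡ 284 (mod 899)
898 = 512 + 256 + 128 + 2 in binary powers of 2.
So 6^898 ≡ 284 · 397 · 36 · 36 ≡ 645 (mod 899).
Since 645 ≠ 1, base 6 is a Fermat witness: 899 is composite.

645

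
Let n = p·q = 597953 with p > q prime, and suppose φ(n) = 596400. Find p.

853

φ(n) = (p−1)(q−1) = n − (p+q) + 1, so p + q = 597953 − 596400 + 1 = 1554.
p and q are the roots of t² − 1554t + 597953 = 0.
Discriminant: 1554² − 4·597953 = 2414916 − 2391812 = 23104; √23104 = 152.
q = (1554 − 152)/2 = 701, p = (1554 + 152)/2 = 853.
Check: 701 · 853 = 597953.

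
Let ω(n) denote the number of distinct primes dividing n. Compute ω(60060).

6

60060 = 2^2 · 15015
15015 = 3 · 5005
5005 = 5 · 1001
1001 = 7 · 143
143 = 11 · 13
60060 = 2^2 · 3 · 5 · 7 · 11 · 13, which has 6 distinct prime factors.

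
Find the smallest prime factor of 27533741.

27533741 is odd.
Digit sum 32, not divisible by 3.
Ends in 1: not divisible by 5.
7: 27533741 = 7·3933391 + 4
11: 27533741 = 11·2503067 + 4
13: 27533741 = 13·2117980 + 1
17: 27533741 = 17·1619631 + 14
19: 27533741 = 19·1449144 + 5
23: 27533741 = 23·1197119 + 4
29: 27533741 = 29·949439 + 10
31: 27533741 = 31·888185 + 6
37: 27533741 = 37·744155 + 6
41: 27533741 = 41·671554 + 27
43: 27533741 = 43·640319 + 24
47: 27533741 = 47·585824 + 13
53: 27533741 = 53·519504 + 29
59: 27533741 = 59·466673 + 34
61: 27533741 = 61·451372 + 49
67: 27533741 = 67·410951 + 24
71: 27533741 = 71·387799 + 12
73: 27533741 = 73·377174 + 39
79: 27533741 = 79·348528 + 29
83: 27533741 = 83·331731 + 68
89: 27533741 = 89·309367 + 78
97: 27533741 = 97·283853

97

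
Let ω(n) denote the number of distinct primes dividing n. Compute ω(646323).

646323 = 3 · 215441
215441 = 17 · 12673
12673 = 19 · 667
667 = 23 · 29
646323 = 3 · 17 · 19 · 23 · 29, which has 5 distinct prime factors.

5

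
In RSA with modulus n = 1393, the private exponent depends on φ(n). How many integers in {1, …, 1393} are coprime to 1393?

Factor: 1393 = 7 · 199.
φ(1393) = (7−1) · (199−1) = 6 · 198 = 1188.

1188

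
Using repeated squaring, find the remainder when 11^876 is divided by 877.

1

11^1 ≡ 11 (mod 877)
11^2 ≡ 11^2 = 121 ≡ 121 (mod 877)
11^4 ≡ 121^2 = 14641 ≡ 609 (mod 877)
11^8 ≡ 609^2 = 370881 ≡ 787 (mod 877)
11^16 ≡ 787^2 = 619369 ≡ 207 (mod 877)
11^32 ≡ 207^2 = 42849 ≡ 753 (mod 877)
11^64 ≡ 753^2 = 567009 ≡ 467 (mod 877)
11^128 ≡ 467^2 = 218089 ≡ 593 (mod 877)
11^256 ≡ 593^2 = 351649 ≡ 849 (mod 877)
11^512 ≡ 849^2 = 720801 ≡ 784 (mod 877)
876 = 512 + 256 + 64 + 32 + 8 + 4 in binary powers of 2.
So 11^876 ≡ 784 · 849 · 467 · 753 · 787 · 609 ≡ 1 (mod 877).
Since the result is 1, base 11 gives no evidence that 877 is composite.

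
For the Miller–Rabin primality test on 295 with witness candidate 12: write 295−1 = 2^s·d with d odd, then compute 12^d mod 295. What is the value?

295 − 1 = 294 = 2^1 · 147, so d = 147.
12^1 ≡ 12 (mod 295)
12^2 ≡ 12^2 = 144 ≡ 144 (mod 295)
12^4 ≡ 144^2 = 20736 ≡ 86 (mod 295)
12^8 ≡ 86^2 = 7396 ≡ 21 (mod 295)
12^16 ≡ 21^2 = 441 ≡ 146 (mod 295)
12^32 ≡ 146^2 = 21316 ≡ 76 (mod 295)
12^64 ≡ 76^2 = 5776 ≡ 171 (mod 295)
12^128 ≡ 171^2 = 29241 ≡ 36 (mod 295)
147 = 128 + 16 + 2 + 1 in binary powers of 2.
So 12^147 ≡ 36 · 146 · 144 · 12 ≡ 203 (mod 295).
Squaring chain: 203; never reaches −1, so base 12 is a Miller–Rabin witness that 295 is composite.

203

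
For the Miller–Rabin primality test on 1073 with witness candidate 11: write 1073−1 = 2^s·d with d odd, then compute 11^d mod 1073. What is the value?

677

1073 − 1 = 1072 = 2^4 · 67, so d = 67.
11^1 ≡ 11 (mod 1073)
11^2 ≡ 11^2 = 121 ≡ 121 (mod 1073)
11^4 ≡ 121^2 = 14641 ≡ 692 (mod 1073)
11^8 ≡ 692^2 = 478864 ≡ 306 (mod 1073)
11^16 ≡ 306^2 = 93636 ≡ 285 (mod 1073)
11^32 ≡ 285^2 = 81225 ≡ 750 (mod 1073)
11^64 ≡ 750^2 = 562500 ≡ 248 (mod 1073)
67 = 64 + 2 + 1 in binary powers of 2.
So 11^67 ≡ 248 · 121 · 11 ≡ 677 (mod 1073).
Squaring chain: 677 → 158 → 285 → 750; never reaches −1, so base 11 is a Miller–Rabin witness that 1073 is composite.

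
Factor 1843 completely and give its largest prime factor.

1843 = 19 · 97
97 is prime.
So 1843 = 19 · 97; the largest prime factor is 97.

97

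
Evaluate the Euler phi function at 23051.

19008

Factor: 23051 = 7 · 37 · 89.
φ(23051) = (7−1) · (37−1) · (89−1) = 6 · 36 · 88 = 19008.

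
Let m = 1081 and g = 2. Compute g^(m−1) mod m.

165

2^1 ≡ 2 (mod 1081)
2^2 ≡ 2^2 = 4 ≡ 4 (mod 1081)
2^4 ≡ 4^2 = 16 ≡ 16 (mod 1081)
2^8 ≡ 16^2 = 256 ≡ 256 (mod 1081)
2^16 ≡ 256^2 = 65536 ≡ 676 (mod 1081)
2^32 ≡ 676^2 = 456976 ≡ 794 (mod 1081)
2^64 ≡ 794^2 = 630436 ≡ 213 (mod 1081)
2^128 ≡ 213^2 = 45369 ≡ 1048 (mod 1081)
2^256 ≡ 1048^2 = 1098304 ≡ 8 (mod 1081)
2^512 ≡ 8^2 = 64 ≡ 64 (mod 1081)
2^1024 ≡ 64^2 = 4096 ≡ 853 (mod 1081)
1080 = 1024 + 32 + 16 + 8 in binary powers of 2.
So 2^1080 ≡ 853 · 794 · 676 · 256 ≡ 165 (mod 1081).
Since 165 ≠ 1, base 2 is a Fermat witness: 1081 is composite.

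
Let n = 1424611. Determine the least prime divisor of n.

37

1424611 is odd.
Digit sum 19, not divisible by 3.
Ends in 1: not divisible by 5.
7: 1424611 = 7·203515 + 6
11: 1424611 = 11·129510 + 1
13: 1424611 = 13·109585 + 6
17: 1424611 = 17·83800 + 11
19: 1424611 = 19·74979 + 10
23: 1424611 = 23·61939 + 14
29: 1424611 = 29·49124 + 15
31: 1424611 = 31·45955 + 6
37: 1424611 = 37·38503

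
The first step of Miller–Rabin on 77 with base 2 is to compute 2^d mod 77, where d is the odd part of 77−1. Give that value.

77 − 1 = 76 = 2^2 · 19, so d = 19.
2^1 ≡ 2 (mod 77)
2^2 ≡ 2^2 = 4 ≡ 4 (mod 77)
2^4 ≡ 4^2 = 16 ≡ 16 (mod 77)
2^8 ≡ 16^2 = 256 ≡ 25 (mod 77)
2^16 ≡ 25^2 = 625 ≡ 9 (mod 77)
19 = 16 + 2 + 1 in binary powers of 2.
So 2^19 ≡ 9 · 4 · 2 ≡ 72 (mod 77).
Squaring chain: 72 → 25; never reaches −1, so base 2 is a Miller–Rabin witness that 77 is composite.

72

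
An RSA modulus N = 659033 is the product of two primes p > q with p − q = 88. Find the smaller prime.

769

Since p = q + 88, we have 659033 = q(q + 88), so q² + 88q − 659033 = 0.
Discriminant: 88² + 4·659033 = 7744 + 2636132 = 2643876; √2643876 = 1626.
q = (−88 + 1626)/2 = 769, and p = q + 88 = 857.
Check: 769 · 857 = 659033.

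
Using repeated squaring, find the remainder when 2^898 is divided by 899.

2^1 ≡ 2 (mod 899)
2^2 ≡ 2^2 = 4 ≡ 4 (mod 899)
2^4 ≡ 4^2 = 16 ≡ 16 (mod 899)
2^8 ≡ 16^2 = 256 ≡ 256 (mod 899)
2^16 ≡ 256^2 = 65536 ≡ 808 (mod 899)
2^32 ≡ 808^2 = 652864 ≡ 190 (mod 899)
2^64 ≡ 190^2 = 36100 ≡ 140 (mod 899)
2^128 ≡ 140^2 = 19600 ≡ 721 (mod 899)
2^256 ≡ 721^2 = 519841 ≡ 219 (mod 899)
2^512 ≡ 219^2 = 47961 ≡ 314 (mod 899)
898 = 512 + 256 + 128 + 2 in binary powers of 2.
So 2^898 ≡ 314 · 219 · 721 · 4 ≡ 845 (mod 899).
Since 845 ≠ 1, base 2 is a Fermat witness: 899 is composite.

845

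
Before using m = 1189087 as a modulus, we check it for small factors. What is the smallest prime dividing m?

29

1189087 is odd.
Digit sum 34, not divisible by 3.
Ends in 7: not divisible by 5.
7: 1189087 = 7·169869 + 4
11: 1189087 = 11·108098 + 9
13: 1189087 = 13·91468 + 3
17: 1189087 = 17·69946 + 5
19: 1189087 = 19·62583 + 10
23: 1189087 = 23·51699 + 10
29: 1189087 = 29·41003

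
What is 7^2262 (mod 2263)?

7^1 ≡ 7 (mod 2263)
7^2 ≡ 7^2 = 49 ≡ 49 (mod 2263)
7^4 ≡ 49^2 = 2401 ≡ 138 (mod 2263)
7^8 ≡ 138^2 = 19044 ≡ 940 (mod 2263)
7^16 ≡ 940^2 = 883600 ≡ 1030 (mod 2263)
7^32 ≡ 1030^2 = 1060900 ≡ 1816 (mod 2263)
7^64 ≡ 1816^2 = 3297856 ≡ 665 (mod 2263)
7^128 ≡ 665^2 = 442225 ≡ 940 (mod 2263)
7^256 ≡ 940^2 = 883600 ≡ 1030 (mod 2263)
7^512 ≡ 1030^2 = 1060900 ≡ 1816 (mod 2263)
7^1024 ≡ 1816^2 = 3297856 ≡ 665 (mod 2263)
7^2048 ≡ 665^2 = 442225 ≡ 940 (mod 2263)
2262 = 2048 + 128 + 64 + 16 + 4 + 2 in binary powers of 2.
So 7^2262 ≡ 940 · 940 · 665 · 1030 · 138 · 49 ≡ 1287 (mod 2263).
Since 1287 ≠ 1, base 7 is a Fermat witness: 2263 is composite.

1287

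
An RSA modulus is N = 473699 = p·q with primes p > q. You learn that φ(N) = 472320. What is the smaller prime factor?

φ(n) = (p−1)(q−1) = n − (p+q) + 1, so p + q = 473699 − 472320 + 1 = 1380.
p and q are the roots of t² − 1380t + 473699 = 0.
Discriminant: 1380² − 4·473699 = 1904400 − 1894796 = 9604; √9604 = 98.
q = (1380 − 98)/2 = 641, p = (1380 + 98)/2 = 739.
Check: 641 · 739 = 473699.

641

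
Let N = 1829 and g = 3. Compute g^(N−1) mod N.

3^1 ≡ 3 (mod 1829)
3^2 ≡ 3^2 = 9 ≡ 9 (mod 1829)
3^4 ≡ 9^2 = 81 ≡ 81 (mod 1829)
3^8 ≡ 81^2 = 6561 ≡ 1074 (mod 1829)
3^16 ≡ 1074^2 = 1153476 ≡ 1206 (mod 1829)
3^32 ≡ 1206^2 = 1454436 ≡ 381 (mod 1829)
3^64 ≡ 381^2 = 145161 ≡ 670 (mod 1829)
3^128 ≡ 670^2 = 448900 ≡ 795 (mod 1829)
3^256 ≡ 795^2 = 632025 ≡ 1020 (mod 1829)
3^512 ≡ 1020^2 = 1040400 ≡ 1528 (mod 1829)
3^1024 ≡ 1528^2 = 2334784 ≡ 980 (mod 1829)
1828 = 1024 + 512 + 256 + 32 + 4 in binary powers of 2.
So 3^1828 ≡ 980 · 1528 · 1020 · 381 · 81 ≡ 534 (mod 1829).
Since 534 ≠ 1, base 3 is a Fermat witness: 1829 is composite.

534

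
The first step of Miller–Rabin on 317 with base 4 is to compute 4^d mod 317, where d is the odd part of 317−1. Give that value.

316

317 − 1 = 316 = 2^2 · 79, so d = 79.
4^1 ≡ 4 (mod 317)
4^2 ≡ 4^2 = 16 ≡ 16 (mod 317)
4^4 ≡ 16^2 = 256 ≡ 256 (mod 317)
4^8 ≡ 256^2 = 65536 ≡ 234 (mod 317)
4^16 ≡ 234^2 = 54756 ≡ 232 (mod 317)
4^32 ≡ 232^2 = 53824 ≡ 251 (mod 317)
4^64 ≡ 251^2 = 63001 ≡ 235 (mod 317)
79 = 64 + 8 + 4 + 2 + 1 in binary powers of 2.
So 4^79 ≡ 235 · 234 · 256 · 16 · 4 ≡ 316 (mod 317).
Since 4^d ≡ 316 (mod 317), base 4 does not prove 317 composite.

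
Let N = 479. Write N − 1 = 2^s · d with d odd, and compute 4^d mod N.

1

479 − 1 = 478 = 2^1 · 239, so d = 239.
4^1 ≡ 4 (mod 479)
4^2 ≡ 4^2 = 16 ≡ 16 (mod 479)
4^4 ≡ 16^2 = 256 ≡ 256 (mod 479)
4^8 ≡ 256^2 = 65536 ≡ 392 (mod 479)
4^16 ≡ 392^2 = 153664 ≡ 384 (mod 479)
4^32 ≡ 384^2 = 147456 ≡ 403 (mod 479)
4^64 ≡ 403^2 = 162409 ≡ 28 (mod 479)
4^128 ≡ 28^2 = 784 ≡ 305 (mod 479)
239 = 128 + 64 + 32 + 8 + 4 + 2 + 1 in binary powers of 2.
So 4^239 ≡ 305 · 28 · 403 · 392 · 256 · 16 · 4 ≡ 1 (mod 479).
Since 4^d ≡ 1 (mod 479), base 4 does not prove 479 composite.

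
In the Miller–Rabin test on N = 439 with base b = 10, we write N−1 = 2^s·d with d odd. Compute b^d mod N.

439 − 1 = 438 = 2^1 · 219, so d = 219.
10^1 ≡ 10 (mod 439)
10^2 ≡ 10^2 = 100 ≡ 100 (mod 439)
10^4 ≡ 100^2 = 10000 ≡ 342 (mod 439)
10^8 ≡ 342^2 = 116964 ≡ 190 (mod 439)
10^16 ≡ 190^2 = 36100 ≡ 102 (mod 439)
10^32 ≡ 102^2 = 10404 ≡ 307 (mod 439)
10^64 ≡ 307^2 = 94249 ≡ 303 (mod 439)
10^128 ≡ 303^2 = 91809 ≡ 58 (mod 439)
219 = 128 + 64 + 16 + 8 + 2 + 1 in binary powers of 2.
So 10^219 ≡ 58 · 303 · 102 · 190 · 100 · 10 ≡ 1 (mod 439).
Since 10^d ≡ 1 (mod 439), base 10 does not prove 439 composite.

1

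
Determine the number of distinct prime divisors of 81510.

6

81510 = 2 · 40755
40755 = 3 · 13585
13585 = 5 · 2717
2717 = 11 · 247
247 = 13 · 19
81510 = 2 · 3 · 5 · 11 · 13 · 19, which has 6 distinct prime factors.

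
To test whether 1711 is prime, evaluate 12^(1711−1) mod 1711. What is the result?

12^1 ≡ 12 (mod 1711)
12^2 ≡ 12^2 = 144 ≡ 144 (mod 1711)
12^4 ≡ 144^2 = 20736 ≡ 204 (mod 1711)
12^8 ≡ 204^2 = 41616 ≡ 552 (mod 1711)
12^16 ≡ 552^2 = 304704 ≡ 146 (mod 1711)
12^32 ≡ 146^2 = 21316 ≡ 784 (mod 1711)
12^64 ≡ 784^2 = 614656 ≡ 407 (mod 1711)
12^128 ≡ 407^2 = 165649 ≡ 1393 (mod 1711)
12^256 ≡ 1393^2 = 1940449 ≡ 175 (mod 1711)
12^512 ≡ 175^2 = 30625 ≡ 1538 (mod 1711)
12^1024 ≡ 1538^2 = 2365444 ≡ 842 (mod 1711)
1710 = 1024 + 512 + 128 + 32 + 8 + 4 + 2 in binary powers of 2.
So 12^1710 ≡ 842 · 1538 · 1393 · 784 · 552 · 204 · 144 ≡ 1362 (mod 1711).
Since 1362 ≠ 1, base 12 is a Fermat witness: 1711 is composite.

1362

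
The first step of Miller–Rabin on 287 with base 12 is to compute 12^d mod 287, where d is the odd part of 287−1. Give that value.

199

287 − 1 = 286 = 2^1 · 143, so d = 143.
12^1 ≡ 12 (mod 287)
12^2 ≡ 12^2 = 144 ≡ 144 (mod 287)
12^4 ≡ 144^2 = 20736 ≡ 72 (mod 287)
12^8 ≡ 72^2 = 5184 ≡ 18 (mod 287)
12^16 ≡ 18^2 = 324 ≡ 37 (mod 287)
12^32 ≡ 37^2 = 1369 ≡ 221 (mod 287)
12^64 ≡ 221^2 = 48841 ≡ 51 (mod 287)
12^128 ≡ 51^2 = 2601 ≡ 18 (mod 287)
143 = 128 + 8 + 4 + 2 + 1 in binary powers of 2.
So 12^143 ≡ 18 · 18 · 72 · 144 · 12 ≡ 199 (mod 287).
Squaring chain: 199; never reaches −1, so base 12 is a Miller–Rabin witness that 287 is composite.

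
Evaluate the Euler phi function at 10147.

9936

Factor: 10147 = 73 · 139.
φ(10147) = (73−1) · (139−1) = 72 · 138 = 9936.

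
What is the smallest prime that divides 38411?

71

38411 is odd.
Digit sum 17, not divisible by 3.
Ends in 1: not divisible by 5.
7: 38411 = 7·5487 + 2
11: 38411 = 11·3491 + 10
13: 38411 = 13·2954 + 9
17: 38411 = 17·2259 + 8
19: 38411 = 19·2021 + 12
23: 38411 = 23·1670 + 1
29: 38411 = 29·1324 + 15
31: 38411 = 31·1239 + 2
37: 38411 = 37·1038 + 5
41: 38411 = 41·936 + 35
43: 38411 = 43·893 + 12
47: 38411 = 47·817 + 12
53: 38411 = 53·724 + 39
59: 38411 = 59·651 + 2
61: 38411 = 61·629 + 42
67: 38411 = 67·573 + 20
71: 38411 = 71·541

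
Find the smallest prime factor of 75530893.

97

75530893 is odd.
Digit sum 40, not divisible by 3.
Ends in 3: not divisible by 5.
7: 75530893 = 7·10790127 + 4
11: 75530893 = 11·6866444 + 9
13: 75530893 = 13·5810068 + 9
17: 75530893 = 17·4442993 + 12
19: 75530893 = 19·3975310 + 3
23: 75530893 = 23·3283951 + 20
29: 75530893 = 29·2604513 + 16
31: 75530893 = 31·2436480 + 13
37: 75530893 = 37·2041375 + 18
41: 75530893 = 41·1842216 + 37
43: 75530893 = 43·1756532 + 17
47: 75530893 = 47·1607040 + 13
53: 75530893 = 53·1425111 + 10
59: 75530893 = 59·1280184 + 37
61: 75530893 = 61·1238211 + 22
67: 75530893 = 67·1127326 + 51
71: 75530893 = 71·1063815 + 28
73: 75530893 = 73·1034669 + 56
79: 75530893 = 79·956087 + 20
83: 75530893 = 83·910010 + 63
89: 75530893 = 89·848661 + 64
97: 75530893 = 97·778669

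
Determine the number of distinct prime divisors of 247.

2

247 = 13 · 19
247 = 13 · 19, which has 2 distinct prime factors.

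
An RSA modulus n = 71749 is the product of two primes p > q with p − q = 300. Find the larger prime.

Since p = q + 300, we have 71749 = q(q + 300), so q² + 300q − 71749 = 0.
Discriminant: 300² + 4·71749 = 90000 + 286996 = 376996; √376996 = 614.
q = (−300 + 614)/2 = 157, and p = q + 300 = 457.
Check: 157 · 457 = 71749.

457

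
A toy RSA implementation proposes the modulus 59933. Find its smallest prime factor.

73

59933 is odd.
Digit sum 29, not divisible by 3.
Ends in 3: not divisible by 5.
7: 59933 = 7·8561 + 6
11: 59933 = 11·5448 + 5
13: 59933 = 13·4610 + 3
17: 59933 = 17·3525 + 8
19: 59933 = 19·3154 + 7
23: 59933 = 23·2605 + 18
29: 59933 = 29·2066 + 19
31: 59933 = 31·1933 + 10
37: 59933 = 37·1619 + 30
41: 59933 = 41·1461 + 32
43: 59933 = 43·1393 + 34
47: 59933 = 47·1275 + 8
53: 59933 = 53·1130 + 43
59: 59933 = 59·1015 + 48
61: 59933 = 61·982 + 31
67: 59933 = 67·894 + 35
71: 59933 = 71·844 + 9
73: 59933 = 73·821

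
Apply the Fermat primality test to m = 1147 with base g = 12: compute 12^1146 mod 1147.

12^1 ≡ 12 (mod 1147)
12^2 ≡ 12^2 = 144 ≡ 144 (mod 1147)
12^4 ≡ 144^2 = 20736 ≡ 90 (mod 1147)
12^8 ≡ 90^2 = 8100 ≡ 71 (mod 1147)
12^16 ≡ 71^2 = 5041 ≡ 453 (mod 1147)
12^32 ≡ 453^2 = 205209 ≡ 1043 (mod 1147)
12^64 ≡ 1043^2 = 1087849 ≡ 493 (mod 1147)
12^128 ≡ 493^2 = 243049 ≡ 1032 (mod 1147)
12^256 ≡ 1032^2 = 1065024 ≡ 608 (mod 1147)
12^512 ≡ 608^2 = 369664 ≡ 330 (mod 1147)
12^1024 ≡ 330^2 = 108900 ≡ 1082 (mod 1147)
1146 = 1024 + 64 + 32 + 16 + 8 + 2 in binary powers of 2.
So 12^1146 ≡ 1082 · 493 · 1043 · 453 · 71 · 144 ≡ 1025 (mod 1147).
Since 1025 ≠ 1, base 12 is a Fermat witness: 1147 is composite.

1025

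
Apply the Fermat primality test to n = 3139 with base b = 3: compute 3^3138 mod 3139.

3^1 ≡ 3 (mod 3139)
3^2 ≡ 3^2 = 9 ≡ 9 (mod 3139)
3^4 ≡ 9^2 = 81 ≡ 81 (mod 3139)
3^8 ≡ 81^2 = 6561 ≡ 283 (mod 3139)
3^16 ≡ 283^2 = 80089 ≡ 1614 (mod 3139)
3^32 ≡ 1614^2 = 2604996 ≡ 2765 (mod 3139)
3^64 ≡ 2765^2 = 7645225 ≡ 1760 (mod 3139)
3^128 ≡ 1760^2 = 3097600 ≡ 2546 (mod 3139)
3^256 ≡ 2546^2 = 6482116 ≡ 81 (mod 3139)
3^512 ≡ 81^2 = 6561 ≡ 283 (mod 3139)
3^1024 ≡ 283^2 = 80089 ≡ 1614 (mod 3139)
3^2048 ≡ 1614^2 = 2604996 ≡ 2765 (mod 3139)
3138 = 2048 + 1024 + 64 + 2 in binary powers of 2.
So 3^3138 ≡ 2765 · 1614 · 1760 · 9 ≡ 656 (mod 3139).
Since 656 ≠ 1, base 3 is a Fermat witness: 3139 is composite.

656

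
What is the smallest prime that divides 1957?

1957 is odd.
Digit sum 22, not divisible by 3.
Ends in 7: not divisible by 5.
7: 1957 = 7·279 + 4
11: 1957 = 11·177 + 10
13: 1957 = 13·150 + 7
17: 1957 = 17·115 + 2
19: 1957 = 19·103

19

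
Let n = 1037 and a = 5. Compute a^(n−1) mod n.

361

5^1 ≡ 5 (mod 1037)
5^2 ≡ 5^2 = 25 ≡ 25 (mod 1037)
5^4 ≡ 25^2 = 625 ≡ 625 (mod 1037)
5^8 ≡ 625^2 = 390625 ≡ 713 (mod 1037)
5^16 ≡ 713^2 = 508369 ≡ 239 (mod 1037)
5^32 ≡ 239^2 = 57121 ≡ 86 (mod 1037)
5^64 ≡ 86^2 = 7396 ≡ 137 (mod 1037)
5^128 ≡ 137^2 = 18769 ≡ 103 (mod 1037)
5^256 ≡ 103^2 = 10609 ≡ 239 (mod 1037)
5^512 ≡ 239^2 = 57121 ≡ 86 (mod 1037)
5^1024 ≡ 86^2 = 7396 ≡ 137 (mod 1037)
1036 = 1024 + 8 + 4 in binary powers of 2.
So 5^1036 ≡ 137 · 713 · 625 ≡ 361 (mod 1037).
Since 361 ≠ 1, base 5 is a Fermat witness: 1037 is composite.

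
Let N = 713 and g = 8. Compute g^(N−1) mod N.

188

8^1 ≡ 8 (mod 713)
8^2 ≡ 8^2 = 64 ≡ 64 (mod 713)
8^4 ≡ 64^2 = 4096 ≡ 531 (mod 713)
8^8 ≡ 531^2 = 281961 ≡ 326 (mod 713)
8^16 ≡ 326^2 = 106276 ≡ 39 (mod 713)
8^32 ≡ 39^2 = 1521 ≡ 95 (mod 713)
8^64 ≡ 95^2 = 9025 ≡ 469 (mod 713)
8^128 ≡ 469^2 = 219961 ≡ 357 (mod 713)
8^256 ≡ 357^2 = 127449 ≡ 535 (mod 713)
8^512 ≡ 535^2 = 286225 ≡ 312 (mod 713)
712 = 512 + 128 + 64 + 8 in binary powers of 2.
So 8^712 ≡ 312 · 357 · 469 · 326 ≡ 188 (mod 713).
Since 188 ≠ 1, base 8 is a Fermat witness: 713 is composite.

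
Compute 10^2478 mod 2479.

1000

10^1 ≡ 10 (mod 2479)
10^2 ≡ 10^2 = 100 ≡ 100 (mod 2479)
10^4 ≡ 100^2 = 10000 ≡ 84 (mod 2479)
10^8 ≡ 84^2 = 7056 ≡ 2098 (mod 2479)
10^16 ≡ 2098^2 = 4401604 ≡ 1379 (mod 2479)
10^32 ≡ 1379^2 = 1901641 ≡ 248 (mod 2479)
10^64 ≡ 248^2 = 61504 ≡ 2008 (mod 2479)
10^128 ≡ 2008^2 = 4032064 ≡ 1210 (mod 2479)
10^256 ≡ 1210^2 = 1464100 ≡ 1490 (mod 2479)
10^512 ≡ 1490^2 = 2220100 ≡ 1395 (mod 2479)
10^1024 ≡ 1395^2 = 1946025 ≡ 10 (mod 2479)
10^2048 ≡ 10^2 = 100 ≡ 100 (mod 2479)
2478 = 2048 + 256 + 128 + 32 + 8 + 4 + 2 in binary powers of 2.
So 10^2478 ≡ 100 · 1490 · 1210 · 248 · 2098 · 84 · 100 ≡ 1000 (mod 2479).
Since 1000 ≠ 1, base 10 is a Fermat witness: 2479 is composite.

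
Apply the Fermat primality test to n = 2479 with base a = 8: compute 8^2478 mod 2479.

2034

8^1 ≡ 8 (mod 2479)
8^2 ≡ 8^2 = 64 ≡ 64 (mod 2479)
8^4 ≡ 64^2 = 4096 ≡ 1617 (mod 2479)
8^8 ≡ 1617^2 = 2614689 ≡ 1823 (mod 2479)
8^16 ≡ 1823^2 = 3323329 ≡ 1469 (mod 2479)
8^32 ≡ 1469^2 = 2157961 ≡ 1231 (mod 2479)
8^64 ≡ 1231^2 = 1515361 ≡ 692 (mod 2479)
8^128 ≡ 692^2 = 478864 ≡ 417 (mod 2479)
8^256 ≡ 417^2 = 173889 ≡ 359 (mod 2479)
8^512 ≡ 359^2 = 128881 ≡ 2452 (mod 2479)
8^1024 ≡ 2452^2 = 6012304 ≡ 729 (mod 2479)
8^2048 ≡ 729^2 = 531441 ≡ 935 (mod 2479)
2478 = 2048 + 256 + 128 + 32 + 8 + 4 + 2 in binary powers of 2.
So 8^2478 ≡ 935 · 359 · 417 · 1231 · 1823 · 1617 · 64 ≡ 2034 (mod 2479).
Since 2034 ≠ 1, base 8 is a Fermat witness: 2479 is composite.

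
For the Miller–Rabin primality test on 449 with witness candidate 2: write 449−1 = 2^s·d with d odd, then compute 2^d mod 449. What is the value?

128

449 − 1 = 448 = 2^6 · 7, so d = 7.
2^1 ≡ 2 (mod 449)
2^2 ≡ 2^2 = 4 ≡ 4 (mod 449)
2^4 ≡ 4^2 = 16 ≡ 16 (mod 449)
7 = 4 + 2 + 1 in binary powers of 2.
So 2^7 ≡ 16 · 4 · 2 ≡ 128 (mod 449).
Squaring chain: 128 → 220 → 357 → 382 → 448 → 1; reaches −1, so base 2 does not prove 449 composite.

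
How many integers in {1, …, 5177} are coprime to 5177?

4980

Factor: 5177 = 31 · 167.
φ(5177) = (31−1) · (167−1) = 30 · 166 = 4980.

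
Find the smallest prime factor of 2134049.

2134049 is odd.
Digit sum 23, not divisible by 3.
Ends in 9: not divisible by 5.
7: 2134049 = 7·304864 + 1
11: 2134049 = 11·194004 + 5
13: 2134049 = 13·164157 + 8
17: 2134049 = 17·125532 + 5
19: 2134049 = 19·112318 + 7
23: 2134049 = 23·92784 + 17
29: 2134049 = 29·73587 + 26
31: 2134049 = 31·68840 + 9
37: 2134049 = 37·57677

37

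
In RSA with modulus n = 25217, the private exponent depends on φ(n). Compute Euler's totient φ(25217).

Factor: 25217 = 151 · 167.
φ(25217) = (151−1) · (167−1) = 150 · 166 = 24900.

24900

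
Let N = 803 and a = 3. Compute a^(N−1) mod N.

284

3^1 ≡ 3 (mod 803)
3^2 ≡ 3^2 = 9 ≡ 9 (mod 803)
3^4 ≡ 9^2 = 81 ≡ 81 (mod 803)
3^8 ≡ 81^2 = 6561 ≡ 137 (mod 803)
3^16 ≡ 137^2 = 18769 ≡ 300 (mod 803)
3^32 ≡ 300^2 = 90000 ≡ 64 (mod 803)
3^64 ≡ 64^2 = 4096 ≡ 81 (mod 803)
3^128 ≡ 81^2 = 6561 ≡ 137 (mod 803)
3^256 ≡ 137^2 = 18769 ≡ 300 (mod 803)
3^512 ≡ 300^2 = 90000 ≡ 64 (mod 803)
802 = 512 + 256 + 32 + 2 in binary powers of 2.
So 3^802 ≡ 64 · 300 · 64 · 9 ≡ 284 (mod 803).
Since 284 ≠ 1, base 3 is a Fermat witness: 803 is composite.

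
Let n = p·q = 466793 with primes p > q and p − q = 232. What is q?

Since p = q + 232, we have 466793 = q(q + 232), so q² + 232q − 466793 = 0.
Discriminant: 232² + 4·466793 = 53824 + 1867172 = 1920996; √1920996 = 1386.
q = (−232 + 1386)/2 = 577, and p = q + 232 = 809.
Check: 577 · 809 = 466793.

577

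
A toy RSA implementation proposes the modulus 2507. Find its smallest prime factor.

23

2507 is odd.
Digit sum 14, not divisible by 3.
Ends in 7: not divisible by 5.
7: 2507 = 7·358 + 1
11: 2507 = 11·227 + 10
13: 2507 = 13·192 + 11
17: 2507 = 17·147 + 8
19: 2507 = 19·131 + 18
23: 2507 = 23·109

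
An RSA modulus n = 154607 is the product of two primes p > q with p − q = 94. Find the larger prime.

443

Since p = q + 94, we have 154607 = q(q + 94), so q² + 94q − 154607 = 0.
Discriminant: 94² + 4·154607 = 8836 + 618428 = 627264; √627264 = 792.
q = (−94 + 792)/2 = 349, and p = q + 94 = 443.
Check: 349 · 443 = 154607.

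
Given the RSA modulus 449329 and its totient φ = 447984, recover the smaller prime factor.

φ(n) = (p−1)(q−1) = n − (p+q) + 1, so p + q = 449329 − 447984 + 1 = 1346.
p and q are the roots of t² − 1346t + 449329 = 0.
Discriminant: 1346² − 4·449329 = 1811716 − 1797316 = 14400; √14400 = 120.
q = (1346 − 120)/2 = 613, p = (1346 + 120)/2 = 733.
Check: 613 · 733 = 449329.

613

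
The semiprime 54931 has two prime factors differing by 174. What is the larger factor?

337

Since p = q + 174, we have 54931 = q(q + 174), so q² + 174q − 54931 = 0.
Discriminant: 174² + 4·54931 = 30276 + 219724 = 250000; √250000 = 500.
q = (−174 + 500)/2 = 163, and p = q + 174 = 337.
Check: 163 · 337 = 54931.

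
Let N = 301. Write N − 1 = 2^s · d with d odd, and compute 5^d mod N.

301 − 1 = 300 = 2^2 · 75, so d = 75.
5^1 ≡ 5 (mod 301)
5^2 ≡ 5^2 = 25 ≡ 25 (mod 301)
5^4 ≡ 25^2 = 625 ≡ 23 (mod 301)
5^8 ≡ 23^2 = 529 ≡ 228 (mod 301)
5^16 ≡ 228^2 = 51984 ≡ 212 (mod 301)
5^32 ≡ 212^2 = 44944 ≡ 95 (mod 301)
5^64 ≡ 95^2 = 9025 ≡ 296 (mod 301)
75 = 64 + 8 + 2 + 1 in binary powers of 2.
So 5^75 ≡ 296 · 228 · 25 · 5 ≡ 174 (mod 301).
Squaring chain: 174 → 176; never reaches −1, so base 5 is a Miller–Rabin witness that 301 is composite.

174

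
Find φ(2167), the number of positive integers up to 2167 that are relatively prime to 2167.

1960

Factor: 2167 = 11 · 197.
φ(2167) = (11−1) · (197−1) = 10 · 196 = 1960.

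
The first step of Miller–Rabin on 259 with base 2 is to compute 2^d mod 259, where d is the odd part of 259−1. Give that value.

259 − 1 = 258 = 2^1 · 129, so d = 129.
2^1 ≡ 2 (mod 259)
2^2 ≡ 2^2 = 4 ≡ 4 (mod 259)
2^4 ≡ 4^2 = 16 ≡ 16 (mod 259)
2^8 ≡ 16^2 = 256 ≡ 256 (mod 259)
2^16 ≡ 256^2 = 65536 ≡ 9 (mod 259)
2^32 ≡ 9^2 = 81 ≡ 81 (mod 259)
2^64 ≡ 81^2 = 6561 ≡ 86 (mod 259)
2^128 ≡ 86^2 = 7396 ≡ 144 (mod 259)
129 = 128 + 1 in binary powers of 2.
So 2^129 ≡ 144 · 2 ≡ 29 (mod 259).
Squaring chain: 29; never reaches −1, so base 2 is a Miller–Rabin witness that 259 is composite.

29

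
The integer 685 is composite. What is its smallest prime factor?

5

685 is odd.
Digit sum 19, not divisible by 3.
Ends in 5: divisible by 5.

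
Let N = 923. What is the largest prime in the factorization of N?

71

923 = 13 · 71
71 is prime.
So 923 = 13 · 71; the largest prime factor is 71.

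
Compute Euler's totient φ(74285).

58384

Factor: 74285 = 5 · 83 · 179.
φ(74285) = (5−1) · (83−1) · (179−1) = 4 · 82 · 178 = 58384.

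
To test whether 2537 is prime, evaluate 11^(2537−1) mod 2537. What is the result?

11^1 ≡ 11 (mod 2537)
11^2 ≡ 11^2 = 121 ≡ 121 (mod 2537)
11^4 ≡ 121^2 = 14641 ≡ 1956 (mod 2537)
11^8 ≡ 1956^2 = 3825936 ≡ 140 (mod 2537)
11^16 ≡ 140^2 = 19600 ≡ 1841 (mod 2537)
11^32 ≡ 1841^2 = 3389281 ≡ 2386 (mod 2537)
11^64 ≡ 2386^2 = 5692996 ≡ 2505 (mod 2537)
11^128 ≡ 2505^2 = 6275025 ≡ 1024 (mod 2537)
11^256 ≡ 1024^2 = 1048576 ≡ 795 (mod 2537)
11^512 ≡ 795^2 = 632025 ≡ 312 (mod 2537)
11^1024 ≡ 312^2 = 97344 ≡ 938 (mod 2537)
11^2048 ≡ 938^2 = 879844 ≡ 2042 (mod 2537)
2536 = 2048 + 256 + 128 + 64 + 32 + 8 in binary powers of 2.
So 11^2536 ≡ 2042 · 795 · 1024 · 2505 · 2386 · 140 ≡ 1067 (mod 2537).
Since 1067 ≠ 1, base 11 is a Fermat witness: 2537 is composite.

1067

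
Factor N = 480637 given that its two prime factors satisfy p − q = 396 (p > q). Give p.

Since p = q + 396, we have 480637 = q(q + 396), so q² + 396q − 480637 = 0.
Discriminant: 396² + 4·480637 = 156816 + 1922548 = 2079364; √2079364 = 1442.
q = (−396 + 1442)/2 = 523, and p = q + 396 = 919.
Check: 523 · 919 = 480637.

919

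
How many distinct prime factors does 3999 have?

3

3999 = 3 · 1333
1333 = 31 · 43
3999 = 3 · 31 · 43, which has 3 distinct prime factors.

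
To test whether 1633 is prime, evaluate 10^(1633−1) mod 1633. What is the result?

1605

10^1 ≡ 10 (mod 1633)
10^2 ≡ 10^2 = 100 ≡ 100 (mod 1633)
10^4 ≡ 100^2 = 10000 ≡ 202 (mod 1633)
10^8 ≡ 202^2 = 40804 ≡ 1612 (mod 1633)
10^16 ≡ 1612^2 = 2598544 ≡ 441 (mod 1633)
10^32 ≡ 441^2 = 194481 ≡ 154 (mod 1633)
10^64 ≡ 154^2 = 23716 ≡ 854 (mod 1633)
10^128 ≡ 854^2 = 729316 ≡ 998 (mod 1633)
10^256 ≡ 998^2 = 996004 ≡ 1507 (mod 1633)
10^512 ≡ 1507^2 = 2271049 ≡ 1179 (mod 1633)
10^1024 ≡ 1179^2 = 1390041 ≡ 358 (mod 1633)
1632 = 1024 + 512 + 64 + 32 in binary powers of 2.
So 10^1632 ≡ 358 · 1179 · 854 · 154 ≡ 1605 (mod 1633).
Since 1605 ≠ 1, base 10 is a Fermat witness: 1633 is composite.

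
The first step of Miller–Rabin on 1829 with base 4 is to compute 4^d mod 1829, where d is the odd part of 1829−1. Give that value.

1829 − 1 = 1828 = 2^2 · 457, so d = 457.
4^1 ≡ 4 (mod 1829)
4^2 ≡ 4^2 = 16 ≡ 16 (mod 1829)
4^4 ≡ 16^2 = 256 ≡ 256 (mod 1829)
4^8 ≡ 256^2 = 65536 ≡ 1521 (mod 1829)
4^16 ≡ 1521^2 = 2313441 ≡ 1585 (mod 1829)
4^32 ≡ 1585^2 = 2512225 ≡ 1008 (mod 1829)
4^64 ≡ 1008^2 = 1016064 ≡ 969 (mod 1829)
4^128 ≡ 969^2 = 938961 ≡ 684 (mod 1829)
4^256 ≡ 684^2 = 467856 ≡ 1461 (mod 1829)
457 = 256 + 128 + 64 + 8 + 1 in binary powers of 2.
So 4^457 ≡ 1461 · 684 · 969 · 1521 · 4 ≡ 1039 (mod 1829).
Squaring chain: 1039 → 411; never reaches −1, so base 4 is a Miller–Rabin witness that 1829 is composite.

1039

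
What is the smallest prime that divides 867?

867 is odd.
Digit sum 21, divisible by 3.

3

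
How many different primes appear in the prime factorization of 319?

319 = 11 · 29
319 = 11 · 29, which has 2 distinct prime factors.

2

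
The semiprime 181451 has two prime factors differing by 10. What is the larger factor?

431

Since p = q + 10, we have 181451 = q(q + 10), so q² + 10q − 181451 = 0.
Discriminant: 10² + 4·181451 = 100 + 725804 = 725904; √725904 = 852.
q = (−10 + 852)/2 = 421, and p = q + 10 = 431.
Check: 421 · 431 = 181451.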